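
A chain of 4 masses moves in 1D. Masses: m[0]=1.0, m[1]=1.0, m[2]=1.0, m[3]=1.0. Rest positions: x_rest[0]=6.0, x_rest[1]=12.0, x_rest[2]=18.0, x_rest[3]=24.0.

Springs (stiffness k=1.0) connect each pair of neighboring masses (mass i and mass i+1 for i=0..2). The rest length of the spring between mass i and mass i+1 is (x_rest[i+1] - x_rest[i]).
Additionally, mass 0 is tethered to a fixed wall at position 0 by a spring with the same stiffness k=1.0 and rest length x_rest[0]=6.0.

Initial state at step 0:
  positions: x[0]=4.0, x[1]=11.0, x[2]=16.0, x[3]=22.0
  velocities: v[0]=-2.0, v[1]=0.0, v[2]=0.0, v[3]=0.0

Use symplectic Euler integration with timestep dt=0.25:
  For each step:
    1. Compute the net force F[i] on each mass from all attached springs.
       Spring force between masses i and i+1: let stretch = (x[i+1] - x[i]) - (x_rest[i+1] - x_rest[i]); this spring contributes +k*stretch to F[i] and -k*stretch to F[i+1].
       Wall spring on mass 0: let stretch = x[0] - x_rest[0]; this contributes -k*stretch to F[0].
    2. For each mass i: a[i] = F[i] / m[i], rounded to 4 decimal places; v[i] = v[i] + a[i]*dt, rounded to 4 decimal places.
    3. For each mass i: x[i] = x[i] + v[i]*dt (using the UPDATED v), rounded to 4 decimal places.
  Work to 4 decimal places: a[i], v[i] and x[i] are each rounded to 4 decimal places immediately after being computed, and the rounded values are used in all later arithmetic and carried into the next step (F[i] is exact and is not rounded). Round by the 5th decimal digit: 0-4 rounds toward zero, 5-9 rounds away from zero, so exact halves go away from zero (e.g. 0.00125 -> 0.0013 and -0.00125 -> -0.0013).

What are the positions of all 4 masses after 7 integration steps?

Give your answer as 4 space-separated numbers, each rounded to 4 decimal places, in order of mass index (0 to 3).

Answer: 5.3245 9.2745 16.3306 22.2741

Derivation:
Step 0: x=[4.0000 11.0000 16.0000 22.0000] v=[-2.0000 0.0000 0.0000 0.0000]
Step 1: x=[3.6875 10.8750 16.0625 22.0000] v=[-1.2500 -0.5000 0.2500 0.0000]
Step 2: x=[3.5938 10.6250 16.1719 22.0039] v=[-0.3750 -1.0000 0.4375 0.0156]
Step 3: x=[3.7149 10.2822 16.2991 22.0183] v=[0.4844 -1.3711 0.5088 0.0576]
Step 4: x=[4.0143 9.9050 16.4077 22.0503] v=[1.1975 -1.5087 0.4344 0.1278]
Step 5: x=[4.4310 9.5661 16.4626 22.1046] v=[1.6666 -1.3557 0.2194 0.2172]
Step 6: x=[4.8917 9.3373 16.4391 22.1813] v=[1.8426 -0.9154 -0.0942 0.3067]
Step 7: x=[5.3245 9.2745 16.3306 22.2741] v=[1.7311 -0.2514 -0.4341 0.3712]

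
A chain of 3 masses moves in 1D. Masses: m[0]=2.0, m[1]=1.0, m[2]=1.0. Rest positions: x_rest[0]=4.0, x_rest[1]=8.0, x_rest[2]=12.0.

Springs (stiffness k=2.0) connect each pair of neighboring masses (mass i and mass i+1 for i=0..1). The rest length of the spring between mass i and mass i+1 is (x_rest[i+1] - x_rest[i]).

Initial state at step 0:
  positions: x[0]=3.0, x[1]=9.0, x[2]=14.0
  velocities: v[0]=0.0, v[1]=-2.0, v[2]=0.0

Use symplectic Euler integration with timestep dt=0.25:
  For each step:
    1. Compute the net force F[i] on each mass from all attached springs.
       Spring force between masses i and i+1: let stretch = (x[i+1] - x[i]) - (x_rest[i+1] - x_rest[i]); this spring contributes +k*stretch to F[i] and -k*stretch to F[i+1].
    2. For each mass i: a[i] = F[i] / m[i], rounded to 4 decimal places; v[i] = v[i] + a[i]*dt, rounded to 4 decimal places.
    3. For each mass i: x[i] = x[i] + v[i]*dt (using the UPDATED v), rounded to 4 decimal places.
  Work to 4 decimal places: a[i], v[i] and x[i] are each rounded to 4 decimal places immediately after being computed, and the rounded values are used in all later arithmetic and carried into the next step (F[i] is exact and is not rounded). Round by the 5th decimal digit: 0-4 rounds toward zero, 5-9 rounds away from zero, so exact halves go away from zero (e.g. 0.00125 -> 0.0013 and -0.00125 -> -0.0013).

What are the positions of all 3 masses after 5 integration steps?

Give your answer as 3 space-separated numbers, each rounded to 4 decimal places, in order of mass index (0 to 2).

Answer: 3.9582 7.1855 11.3984

Derivation:
Step 0: x=[3.0000 9.0000 14.0000] v=[0.0000 -2.0000 0.0000]
Step 1: x=[3.1250 8.3750 13.8750] v=[0.5000 -2.5000 -0.5000]
Step 2: x=[3.3281 7.7813 13.5625] v=[0.8125 -2.3750 -1.2500]
Step 3: x=[3.5596 7.3536 13.0274] v=[0.9258 -1.7110 -2.1406]
Step 4: x=[3.7782 7.1608 12.2830] v=[0.8743 -0.7711 -2.9775]
Step 5: x=[3.9582 7.1855 11.3984] v=[0.7200 0.0987 -3.5386]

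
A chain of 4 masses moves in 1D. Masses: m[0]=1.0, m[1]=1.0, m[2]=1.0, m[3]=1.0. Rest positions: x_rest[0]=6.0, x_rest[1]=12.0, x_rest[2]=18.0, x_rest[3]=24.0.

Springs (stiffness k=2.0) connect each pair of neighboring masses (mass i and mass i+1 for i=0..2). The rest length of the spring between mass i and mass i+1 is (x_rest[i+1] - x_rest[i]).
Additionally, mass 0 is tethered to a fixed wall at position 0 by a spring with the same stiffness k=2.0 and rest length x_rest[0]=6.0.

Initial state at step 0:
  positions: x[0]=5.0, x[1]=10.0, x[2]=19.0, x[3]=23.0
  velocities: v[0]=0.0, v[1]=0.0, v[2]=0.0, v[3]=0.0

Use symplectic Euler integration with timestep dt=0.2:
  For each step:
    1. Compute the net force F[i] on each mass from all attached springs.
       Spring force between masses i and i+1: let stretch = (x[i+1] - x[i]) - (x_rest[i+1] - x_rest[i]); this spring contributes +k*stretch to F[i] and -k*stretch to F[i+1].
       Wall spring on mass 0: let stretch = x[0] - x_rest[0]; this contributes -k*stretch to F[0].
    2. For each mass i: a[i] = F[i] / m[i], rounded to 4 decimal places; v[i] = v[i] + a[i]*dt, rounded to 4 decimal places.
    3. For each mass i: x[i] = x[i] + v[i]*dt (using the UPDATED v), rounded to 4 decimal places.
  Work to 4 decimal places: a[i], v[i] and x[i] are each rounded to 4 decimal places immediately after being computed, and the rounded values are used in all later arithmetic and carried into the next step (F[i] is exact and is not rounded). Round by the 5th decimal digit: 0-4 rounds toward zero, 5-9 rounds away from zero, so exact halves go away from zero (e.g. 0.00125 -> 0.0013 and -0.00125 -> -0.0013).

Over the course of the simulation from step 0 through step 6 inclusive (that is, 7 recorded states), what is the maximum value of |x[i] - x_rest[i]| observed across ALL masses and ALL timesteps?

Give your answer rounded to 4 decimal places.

Step 0: x=[5.0000 10.0000 19.0000 23.0000] v=[0.0000 0.0000 0.0000 0.0000]
Step 1: x=[5.0000 10.3200 18.6000 23.1600] v=[0.0000 1.6000 -2.0000 0.8000]
Step 2: x=[5.0256 10.8768 17.9024 23.4352] v=[0.1280 2.7840 -3.4880 1.3760]
Step 3: x=[5.1172 11.5276 17.0854 23.7478] v=[0.4582 3.2538 -4.0851 1.5629]
Step 4: x=[5.3123 12.1102 16.3567 24.0074] v=[0.9755 2.9128 -3.6433 1.2979]
Step 5: x=[5.6262 12.4886 15.9004 24.1349] v=[1.5697 1.8922 -2.2816 0.6376]
Step 6: x=[6.0390 12.5910 15.8299 24.0837] v=[2.0642 0.5120 -0.3525 -0.2562]
Max displacement = 2.1701

Answer: 2.1701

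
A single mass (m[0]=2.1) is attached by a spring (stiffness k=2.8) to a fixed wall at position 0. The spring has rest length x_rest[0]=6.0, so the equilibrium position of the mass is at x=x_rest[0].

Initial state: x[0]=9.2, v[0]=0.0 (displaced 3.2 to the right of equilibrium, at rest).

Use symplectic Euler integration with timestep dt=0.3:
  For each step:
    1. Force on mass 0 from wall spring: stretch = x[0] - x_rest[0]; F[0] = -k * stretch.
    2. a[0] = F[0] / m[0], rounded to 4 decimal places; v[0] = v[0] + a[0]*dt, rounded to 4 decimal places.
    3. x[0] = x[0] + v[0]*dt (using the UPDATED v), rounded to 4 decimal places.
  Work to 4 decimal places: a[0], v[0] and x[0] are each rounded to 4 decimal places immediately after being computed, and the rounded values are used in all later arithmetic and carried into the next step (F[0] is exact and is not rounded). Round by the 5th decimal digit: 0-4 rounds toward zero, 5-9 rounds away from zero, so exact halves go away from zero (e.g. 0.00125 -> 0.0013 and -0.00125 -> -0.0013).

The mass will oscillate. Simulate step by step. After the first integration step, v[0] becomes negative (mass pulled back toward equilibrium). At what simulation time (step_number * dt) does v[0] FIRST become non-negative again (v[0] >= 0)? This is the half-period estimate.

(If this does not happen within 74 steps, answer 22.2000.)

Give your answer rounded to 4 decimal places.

Step 0: x=[9.2000] v=[0.0000]
Step 1: x=[8.8160] v=[-1.2800]
Step 2: x=[8.0941] v=[-2.4064]
Step 3: x=[7.1209] v=[-3.2440]
Step 4: x=[6.0132] v=[-3.6924]
Step 5: x=[4.9039] v=[-3.6977]
Step 6: x=[3.9261] v=[-3.2593]
Step 7: x=[3.1972] v=[-2.4297]
Step 8: x=[2.8046] v=[-1.3086]
Step 9: x=[2.7955] v=[-0.0305]
Step 10: x=[3.1709] v=[1.2513]
First v>=0 after going negative at step 10, time=3.0000

Answer: 3.0000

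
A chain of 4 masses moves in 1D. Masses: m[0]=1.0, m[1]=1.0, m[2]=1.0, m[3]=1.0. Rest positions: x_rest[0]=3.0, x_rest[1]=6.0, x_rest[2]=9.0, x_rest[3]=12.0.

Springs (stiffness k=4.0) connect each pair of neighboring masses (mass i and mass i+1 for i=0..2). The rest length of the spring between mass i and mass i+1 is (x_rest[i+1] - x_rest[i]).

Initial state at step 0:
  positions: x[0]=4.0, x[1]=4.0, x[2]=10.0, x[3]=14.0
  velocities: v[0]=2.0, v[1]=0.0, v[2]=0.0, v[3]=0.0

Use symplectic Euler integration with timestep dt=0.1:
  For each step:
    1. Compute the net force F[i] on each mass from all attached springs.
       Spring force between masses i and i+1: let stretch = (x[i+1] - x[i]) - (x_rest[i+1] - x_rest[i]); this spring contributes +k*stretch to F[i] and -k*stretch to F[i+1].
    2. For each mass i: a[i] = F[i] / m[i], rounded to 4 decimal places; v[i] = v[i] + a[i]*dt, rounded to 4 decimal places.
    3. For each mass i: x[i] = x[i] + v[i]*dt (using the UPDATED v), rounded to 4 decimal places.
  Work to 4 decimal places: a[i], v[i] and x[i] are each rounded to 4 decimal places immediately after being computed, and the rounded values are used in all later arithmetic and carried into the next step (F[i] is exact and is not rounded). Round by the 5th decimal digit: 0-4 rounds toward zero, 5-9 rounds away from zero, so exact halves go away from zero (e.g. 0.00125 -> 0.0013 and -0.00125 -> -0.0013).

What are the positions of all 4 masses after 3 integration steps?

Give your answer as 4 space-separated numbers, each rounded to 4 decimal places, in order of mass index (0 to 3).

Step 0: x=[4.0000 4.0000 10.0000 14.0000] v=[2.0000 0.0000 0.0000 0.0000]
Step 1: x=[4.0800 4.2400 9.9200 13.9600] v=[0.8000 2.4000 -0.8000 -0.4000]
Step 2: x=[4.0464 4.7008 9.7744 13.8784] v=[-0.3360 4.6080 -1.4560 -0.8160]
Step 3: x=[3.9190 5.3384 9.5900 13.7526] v=[-1.2742 6.3757 -1.8438 -1.2576]

Answer: 3.9190 5.3384 9.5900 13.7526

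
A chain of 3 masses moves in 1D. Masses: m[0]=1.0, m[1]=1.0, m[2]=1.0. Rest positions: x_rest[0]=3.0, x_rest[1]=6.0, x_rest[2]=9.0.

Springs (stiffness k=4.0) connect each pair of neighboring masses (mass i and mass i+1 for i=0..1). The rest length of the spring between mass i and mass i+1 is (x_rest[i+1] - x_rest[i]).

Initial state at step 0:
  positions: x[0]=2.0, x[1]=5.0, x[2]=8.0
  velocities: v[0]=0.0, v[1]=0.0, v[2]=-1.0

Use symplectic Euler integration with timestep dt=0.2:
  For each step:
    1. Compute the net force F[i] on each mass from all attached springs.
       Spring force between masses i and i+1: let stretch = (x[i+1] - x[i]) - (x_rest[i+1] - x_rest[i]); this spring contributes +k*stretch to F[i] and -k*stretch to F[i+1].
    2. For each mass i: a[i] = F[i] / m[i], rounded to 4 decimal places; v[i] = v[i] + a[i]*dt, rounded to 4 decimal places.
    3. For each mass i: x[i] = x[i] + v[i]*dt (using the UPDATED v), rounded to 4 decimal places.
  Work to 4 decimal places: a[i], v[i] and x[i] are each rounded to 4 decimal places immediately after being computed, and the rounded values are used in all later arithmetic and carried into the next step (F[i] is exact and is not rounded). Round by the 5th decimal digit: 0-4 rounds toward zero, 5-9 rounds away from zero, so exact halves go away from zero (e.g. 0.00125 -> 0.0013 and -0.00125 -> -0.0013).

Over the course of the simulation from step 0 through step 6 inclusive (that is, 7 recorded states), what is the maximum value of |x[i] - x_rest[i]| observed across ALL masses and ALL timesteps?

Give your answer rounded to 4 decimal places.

Answer: 1.5441

Derivation:
Step 0: x=[2.0000 5.0000 8.0000] v=[0.0000 0.0000 -1.0000]
Step 1: x=[2.0000 5.0000 7.8000] v=[0.0000 0.0000 -1.0000]
Step 2: x=[2.0000 4.9680 7.6320] v=[0.0000 -0.1600 -0.8400]
Step 3: x=[1.9949 4.8874 7.5178] v=[-0.0256 -0.4032 -0.5712]
Step 4: x=[1.9726 4.7648 7.4627] v=[-0.1116 -0.6129 -0.2755]
Step 5: x=[1.9170 4.6271 7.4559] v=[-0.2778 -0.6883 -0.0338]
Step 6: x=[1.8151 4.5084 7.4765] v=[-0.5097 -0.5933 0.1032]
Max displacement = 1.5441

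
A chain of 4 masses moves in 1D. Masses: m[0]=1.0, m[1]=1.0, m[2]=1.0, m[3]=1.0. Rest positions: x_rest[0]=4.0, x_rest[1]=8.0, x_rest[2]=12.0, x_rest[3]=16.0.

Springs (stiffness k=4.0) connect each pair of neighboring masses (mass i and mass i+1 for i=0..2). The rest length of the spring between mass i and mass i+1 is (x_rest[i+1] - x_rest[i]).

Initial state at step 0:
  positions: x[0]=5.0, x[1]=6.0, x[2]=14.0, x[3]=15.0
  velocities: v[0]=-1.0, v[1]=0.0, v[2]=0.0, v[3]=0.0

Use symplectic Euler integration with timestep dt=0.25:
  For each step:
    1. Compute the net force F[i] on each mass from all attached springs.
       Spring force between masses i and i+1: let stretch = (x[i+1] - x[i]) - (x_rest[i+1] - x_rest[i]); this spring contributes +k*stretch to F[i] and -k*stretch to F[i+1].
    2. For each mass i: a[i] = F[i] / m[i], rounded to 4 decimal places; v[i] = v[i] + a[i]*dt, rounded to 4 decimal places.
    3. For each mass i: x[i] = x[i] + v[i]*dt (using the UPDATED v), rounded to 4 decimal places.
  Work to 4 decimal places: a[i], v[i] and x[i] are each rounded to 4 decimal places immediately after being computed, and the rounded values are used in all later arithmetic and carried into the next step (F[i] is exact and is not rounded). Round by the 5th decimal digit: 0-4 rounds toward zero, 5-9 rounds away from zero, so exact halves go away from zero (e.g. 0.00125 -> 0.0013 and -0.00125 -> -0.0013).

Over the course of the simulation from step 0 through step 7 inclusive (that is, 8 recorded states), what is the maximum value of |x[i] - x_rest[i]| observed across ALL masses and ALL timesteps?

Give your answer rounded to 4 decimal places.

Step 0: x=[5.0000 6.0000 14.0000 15.0000] v=[-1.0000 0.0000 0.0000 0.0000]
Step 1: x=[4.0000 7.7500 12.2500 15.7500] v=[-4.0000 7.0000 -7.0000 3.0000]
Step 2: x=[2.9375 9.6875 10.2500 16.6250] v=[-4.2500 7.7500 -8.0000 3.5000]
Step 3: x=[2.5625 10.0781 9.7031 16.9063] v=[-1.5000 1.5625 -2.1875 1.1250]
Step 4: x=[3.0664 8.4961 11.0508 16.3868] v=[2.0156 -6.3281 5.3907 -2.0782]
Step 5: x=[3.9277 6.1953 13.0938 15.5333] v=[3.4453 -9.2031 8.1720 -3.4142]
Step 6: x=[4.3559 5.0523 14.0221 15.0699] v=[1.7129 -4.5722 3.7130 -1.8537]
Step 7: x=[3.9582 5.9776 12.9699 15.3445] v=[-1.5907 3.7012 -4.2090 1.0985]
Max displacement = 2.9477

Answer: 2.9477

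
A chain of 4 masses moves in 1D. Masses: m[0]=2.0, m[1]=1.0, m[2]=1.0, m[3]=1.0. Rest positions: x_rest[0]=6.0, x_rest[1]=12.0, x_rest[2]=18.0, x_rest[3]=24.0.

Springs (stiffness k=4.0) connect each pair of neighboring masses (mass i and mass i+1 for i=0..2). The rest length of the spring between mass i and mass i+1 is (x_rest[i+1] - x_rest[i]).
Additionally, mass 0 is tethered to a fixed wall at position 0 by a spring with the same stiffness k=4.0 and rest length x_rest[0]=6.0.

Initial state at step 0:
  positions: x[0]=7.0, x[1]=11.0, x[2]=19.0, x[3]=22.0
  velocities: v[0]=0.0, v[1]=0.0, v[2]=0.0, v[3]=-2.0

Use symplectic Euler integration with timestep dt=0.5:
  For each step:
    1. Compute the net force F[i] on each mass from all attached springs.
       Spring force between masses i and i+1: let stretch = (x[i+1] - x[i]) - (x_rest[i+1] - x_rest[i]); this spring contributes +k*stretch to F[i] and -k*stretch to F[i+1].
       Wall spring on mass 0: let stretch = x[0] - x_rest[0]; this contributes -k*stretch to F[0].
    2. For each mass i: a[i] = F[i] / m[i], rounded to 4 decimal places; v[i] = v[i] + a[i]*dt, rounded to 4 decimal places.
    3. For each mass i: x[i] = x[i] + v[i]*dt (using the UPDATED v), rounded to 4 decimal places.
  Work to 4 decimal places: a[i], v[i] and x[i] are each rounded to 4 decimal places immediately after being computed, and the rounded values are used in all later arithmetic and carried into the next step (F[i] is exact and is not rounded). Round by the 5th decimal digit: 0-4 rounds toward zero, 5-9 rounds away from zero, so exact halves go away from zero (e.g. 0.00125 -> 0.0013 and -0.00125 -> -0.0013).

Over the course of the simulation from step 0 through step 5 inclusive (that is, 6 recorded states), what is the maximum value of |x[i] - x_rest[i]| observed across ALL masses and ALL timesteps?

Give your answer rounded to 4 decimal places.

Answer: 4.0000

Derivation:
Step 0: x=[7.0000 11.0000 19.0000 22.0000] v=[0.0000 0.0000 0.0000 -2.0000]
Step 1: x=[5.5000 15.0000 14.0000 24.0000] v=[-3.0000 8.0000 -10.0000 4.0000]
Step 2: x=[6.0000 8.5000 20.0000 22.0000] v=[1.0000 -13.0000 12.0000 -4.0000]
Step 3: x=[4.7500 11.0000 16.5000 24.0000] v=[-2.5000 5.0000 -7.0000 4.0000]
Step 4: x=[4.2500 12.7500 15.0000 24.5000] v=[-1.0000 3.5000 -3.0000 1.0000]
Step 5: x=[5.8750 8.2500 20.7500 21.5000] v=[3.2500 -9.0000 11.5000 -6.0000]
Max displacement = 4.0000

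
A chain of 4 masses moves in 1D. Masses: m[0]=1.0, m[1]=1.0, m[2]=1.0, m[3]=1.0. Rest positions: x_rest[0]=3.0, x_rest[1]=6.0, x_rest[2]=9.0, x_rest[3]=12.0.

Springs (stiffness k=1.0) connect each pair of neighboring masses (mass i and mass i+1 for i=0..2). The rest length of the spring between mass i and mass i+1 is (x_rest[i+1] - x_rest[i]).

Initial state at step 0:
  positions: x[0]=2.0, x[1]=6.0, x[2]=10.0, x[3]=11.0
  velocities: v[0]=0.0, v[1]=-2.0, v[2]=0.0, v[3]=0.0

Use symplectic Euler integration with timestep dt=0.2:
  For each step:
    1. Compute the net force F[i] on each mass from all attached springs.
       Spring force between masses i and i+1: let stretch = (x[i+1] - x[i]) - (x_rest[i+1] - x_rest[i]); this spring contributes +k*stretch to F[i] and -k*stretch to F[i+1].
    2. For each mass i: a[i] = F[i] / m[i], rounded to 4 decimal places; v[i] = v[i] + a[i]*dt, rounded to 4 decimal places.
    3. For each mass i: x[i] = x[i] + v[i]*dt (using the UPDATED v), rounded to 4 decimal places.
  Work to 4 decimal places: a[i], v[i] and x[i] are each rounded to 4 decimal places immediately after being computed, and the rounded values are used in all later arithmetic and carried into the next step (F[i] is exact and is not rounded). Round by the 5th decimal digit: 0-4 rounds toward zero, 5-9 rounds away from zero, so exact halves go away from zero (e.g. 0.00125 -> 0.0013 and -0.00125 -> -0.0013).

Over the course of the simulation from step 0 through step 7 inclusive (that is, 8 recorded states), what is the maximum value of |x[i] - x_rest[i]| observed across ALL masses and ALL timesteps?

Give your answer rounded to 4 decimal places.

Step 0: x=[2.0000 6.0000 10.0000 11.0000] v=[0.0000 -2.0000 0.0000 0.0000]
Step 1: x=[2.0400 5.6000 9.8800 11.0800] v=[0.2000 -2.0000 -0.6000 0.4000]
Step 2: x=[2.1024 5.2288 9.6368 11.2320] v=[0.3120 -1.8560 -1.2160 0.7600]
Step 3: x=[2.1699 4.9089 9.2811 11.4402] v=[0.3373 -1.5997 -1.7786 1.0410]
Step 4: x=[2.2269 4.6543 8.8369 11.6820] v=[0.2851 -1.2731 -2.2212 1.2092]
Step 5: x=[2.2610 4.4699 8.3392 11.9300] v=[0.1706 -0.9221 -2.4887 1.2402]
Step 6: x=[2.2635 4.3519 7.8303 12.1544] v=[0.0124 -0.5900 -2.5444 1.1220]
Step 7: x=[2.2295 4.2895 7.3552 12.3258] v=[-0.1699 -0.3120 -2.3753 0.8572]
Max displacement = 1.7105

Answer: 1.7105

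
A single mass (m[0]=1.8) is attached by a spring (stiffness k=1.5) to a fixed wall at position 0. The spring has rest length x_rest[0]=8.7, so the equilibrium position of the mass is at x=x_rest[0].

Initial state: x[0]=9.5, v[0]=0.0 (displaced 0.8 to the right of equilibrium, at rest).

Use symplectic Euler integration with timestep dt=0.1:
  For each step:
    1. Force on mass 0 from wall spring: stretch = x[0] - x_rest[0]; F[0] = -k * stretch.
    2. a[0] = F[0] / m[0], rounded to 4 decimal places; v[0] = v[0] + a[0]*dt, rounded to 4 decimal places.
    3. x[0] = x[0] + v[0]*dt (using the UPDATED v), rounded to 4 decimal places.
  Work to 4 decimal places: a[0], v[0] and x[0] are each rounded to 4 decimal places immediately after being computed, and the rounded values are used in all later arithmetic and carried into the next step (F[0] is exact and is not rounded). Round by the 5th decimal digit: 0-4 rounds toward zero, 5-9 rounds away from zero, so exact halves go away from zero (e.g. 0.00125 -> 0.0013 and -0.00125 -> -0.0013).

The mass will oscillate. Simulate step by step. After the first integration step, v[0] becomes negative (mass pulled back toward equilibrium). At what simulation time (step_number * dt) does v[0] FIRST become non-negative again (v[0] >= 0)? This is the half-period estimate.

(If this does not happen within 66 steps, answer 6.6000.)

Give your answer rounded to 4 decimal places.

Answer: 3.5000

Derivation:
Step 0: x=[9.5000] v=[0.0000]
Step 1: x=[9.4933] v=[-0.0667]
Step 2: x=[9.4800] v=[-0.1328]
Step 3: x=[9.4602] v=[-0.1978]
Step 4: x=[9.4341] v=[-0.2612]
Step 5: x=[9.4019] v=[-0.3224]
Step 6: x=[9.3638] v=[-0.3809]
Step 7: x=[9.3202] v=[-0.4362]
Step 8: x=[9.2714] v=[-0.4879]
Step 9: x=[9.2179] v=[-0.5355]
Step 10: x=[9.1600] v=[-0.5787]
Step 11: x=[9.0983] v=[-0.6170]
Step 12: x=[9.0333] v=[-0.6502]
Step 13: x=[8.9655] v=[-0.6780]
Step 14: x=[8.8955] v=[-0.7001]
Step 15: x=[8.8239] v=[-0.7164]
Step 16: x=[8.7512] v=[-0.7267]
Step 17: x=[8.6781] v=[-0.7310]
Step 18: x=[8.6052] v=[-0.7292]
Step 19: x=[8.5331] v=[-0.7213]
Step 20: x=[8.4624] v=[-0.7074]
Step 21: x=[8.3936] v=[-0.6876]
Step 22: x=[8.3274] v=[-0.6621]
Step 23: x=[8.2643] v=[-0.6311]
Step 24: x=[8.2048] v=[-0.5948]
Step 25: x=[8.1495] v=[-0.5535]
Step 26: x=[8.0987] v=[-0.5076]
Step 27: x=[8.0530] v=[-0.4575]
Step 28: x=[8.0126] v=[-0.4036]
Step 29: x=[7.9780] v=[-0.3463]
Step 30: x=[7.9494] v=[-0.2861]
Step 31: x=[7.9270] v=[-0.2236]
Step 32: x=[7.9111] v=[-0.1592]
Step 33: x=[7.9018] v=[-0.0935]
Step 34: x=[7.8991] v=[-0.0270]
Step 35: x=[7.9031] v=[0.0397]
First v>=0 after going negative at step 35, time=3.5000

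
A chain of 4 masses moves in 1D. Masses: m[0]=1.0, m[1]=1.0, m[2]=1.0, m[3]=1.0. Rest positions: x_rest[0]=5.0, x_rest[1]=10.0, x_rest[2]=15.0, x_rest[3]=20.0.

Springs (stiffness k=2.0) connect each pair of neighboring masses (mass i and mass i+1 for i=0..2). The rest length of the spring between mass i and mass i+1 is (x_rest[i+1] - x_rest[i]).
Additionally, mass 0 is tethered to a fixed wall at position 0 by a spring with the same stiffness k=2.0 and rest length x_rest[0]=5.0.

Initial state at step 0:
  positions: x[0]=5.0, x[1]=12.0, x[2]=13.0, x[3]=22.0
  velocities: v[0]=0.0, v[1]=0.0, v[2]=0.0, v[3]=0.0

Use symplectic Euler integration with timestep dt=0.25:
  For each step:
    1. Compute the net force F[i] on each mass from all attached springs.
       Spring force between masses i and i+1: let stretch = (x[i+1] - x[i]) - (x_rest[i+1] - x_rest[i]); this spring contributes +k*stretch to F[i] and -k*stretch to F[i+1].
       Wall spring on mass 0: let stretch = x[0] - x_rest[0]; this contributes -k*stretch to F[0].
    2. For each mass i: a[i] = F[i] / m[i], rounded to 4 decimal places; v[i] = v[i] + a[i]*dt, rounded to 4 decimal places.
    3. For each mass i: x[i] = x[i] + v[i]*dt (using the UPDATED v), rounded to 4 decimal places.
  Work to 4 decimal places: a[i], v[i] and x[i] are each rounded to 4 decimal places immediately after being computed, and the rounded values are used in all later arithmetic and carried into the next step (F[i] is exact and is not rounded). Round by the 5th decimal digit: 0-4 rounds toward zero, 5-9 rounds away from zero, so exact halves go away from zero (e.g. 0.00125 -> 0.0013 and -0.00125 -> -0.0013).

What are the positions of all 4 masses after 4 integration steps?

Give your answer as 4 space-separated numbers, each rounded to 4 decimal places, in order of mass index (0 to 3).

Step 0: x=[5.0000 12.0000 13.0000 22.0000] v=[0.0000 0.0000 0.0000 0.0000]
Step 1: x=[5.2500 11.2500 14.0000 21.5000] v=[1.0000 -3.0000 4.0000 -2.0000]
Step 2: x=[5.5938 10.0938 15.5938 20.6875] v=[1.3750 -4.6250 6.3750 -3.2500]
Step 3: x=[5.8008 9.0626 17.1368 19.8633] v=[0.8281 -4.1250 6.1719 -3.2969]
Step 4: x=[5.6905 8.6329 18.0113 19.3233] v=[-0.4414 -1.7188 3.4981 -2.1602]

Answer: 5.6905 8.6329 18.0113 19.3233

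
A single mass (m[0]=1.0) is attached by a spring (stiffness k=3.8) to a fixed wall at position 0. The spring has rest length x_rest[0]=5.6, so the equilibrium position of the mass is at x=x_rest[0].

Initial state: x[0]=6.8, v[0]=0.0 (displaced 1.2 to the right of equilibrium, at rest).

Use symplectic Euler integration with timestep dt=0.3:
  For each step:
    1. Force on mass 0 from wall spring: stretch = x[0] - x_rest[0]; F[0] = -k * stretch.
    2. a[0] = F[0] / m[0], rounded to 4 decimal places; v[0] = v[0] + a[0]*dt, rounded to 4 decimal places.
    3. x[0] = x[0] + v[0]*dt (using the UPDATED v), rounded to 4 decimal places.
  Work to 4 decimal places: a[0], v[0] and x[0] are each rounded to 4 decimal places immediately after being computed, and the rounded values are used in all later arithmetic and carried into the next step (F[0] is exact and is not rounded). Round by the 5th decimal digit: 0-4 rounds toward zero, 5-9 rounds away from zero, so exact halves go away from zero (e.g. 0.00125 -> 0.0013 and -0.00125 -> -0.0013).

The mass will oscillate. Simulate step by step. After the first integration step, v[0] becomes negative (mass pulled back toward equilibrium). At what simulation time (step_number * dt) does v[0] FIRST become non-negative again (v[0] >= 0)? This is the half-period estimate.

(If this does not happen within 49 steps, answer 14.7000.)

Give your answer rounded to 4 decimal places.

Answer: 1.8000

Derivation:
Step 0: x=[6.8000] v=[0.0000]
Step 1: x=[6.3896] v=[-1.3680]
Step 2: x=[5.7091] v=[-2.2682]
Step 3: x=[4.9913] v=[-2.3926]
Step 4: x=[4.4817] v=[-1.6987]
Step 5: x=[4.3545] v=[-0.4239]
Step 6: x=[4.6533] v=[0.9960]
First v>=0 after going negative at step 6, time=1.8000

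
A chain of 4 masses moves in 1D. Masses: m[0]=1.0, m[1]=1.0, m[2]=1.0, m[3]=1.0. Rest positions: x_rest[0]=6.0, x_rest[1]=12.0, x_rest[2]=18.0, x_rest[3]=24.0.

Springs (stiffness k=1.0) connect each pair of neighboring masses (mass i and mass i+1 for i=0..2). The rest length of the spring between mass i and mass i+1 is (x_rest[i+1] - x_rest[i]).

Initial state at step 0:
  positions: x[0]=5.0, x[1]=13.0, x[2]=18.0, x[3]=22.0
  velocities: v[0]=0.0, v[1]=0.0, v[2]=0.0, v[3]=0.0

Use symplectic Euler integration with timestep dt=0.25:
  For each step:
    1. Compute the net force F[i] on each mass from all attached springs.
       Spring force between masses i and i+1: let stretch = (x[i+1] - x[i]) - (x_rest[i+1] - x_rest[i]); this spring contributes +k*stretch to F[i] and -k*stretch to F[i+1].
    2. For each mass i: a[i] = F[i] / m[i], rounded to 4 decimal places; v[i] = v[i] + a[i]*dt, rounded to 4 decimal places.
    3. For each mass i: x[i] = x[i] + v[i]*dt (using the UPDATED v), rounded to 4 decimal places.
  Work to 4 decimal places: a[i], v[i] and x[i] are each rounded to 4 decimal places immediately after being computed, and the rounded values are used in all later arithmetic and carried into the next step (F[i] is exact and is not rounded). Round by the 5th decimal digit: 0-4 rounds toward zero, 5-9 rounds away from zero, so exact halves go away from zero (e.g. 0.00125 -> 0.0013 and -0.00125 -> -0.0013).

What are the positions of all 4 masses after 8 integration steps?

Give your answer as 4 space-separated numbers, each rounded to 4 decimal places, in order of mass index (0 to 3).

Step 0: x=[5.0000 13.0000 18.0000 22.0000] v=[0.0000 0.0000 0.0000 0.0000]
Step 1: x=[5.1250 12.8125 17.9375 22.1250] v=[0.5000 -0.7500 -0.2500 0.5000]
Step 2: x=[5.3555 12.4649 17.8164 22.3633] v=[0.9219 -1.3906 -0.4844 0.9531]
Step 3: x=[5.6553 12.0074 17.6450 22.6924] v=[1.1993 -1.8301 -0.6856 1.3164]
Step 4: x=[5.9771 11.5052 17.4367 23.0811] v=[1.2873 -2.0087 -0.8332 1.5546]
Step 5: x=[6.2694 11.0282 17.2105 23.4920] v=[1.1693 -1.9079 -0.9050 1.6435]
Step 6: x=[6.4842 10.6402 16.9905 23.8853] v=[0.8590 -1.5520 -0.8802 1.5731]
Step 7: x=[6.5837 10.3894 16.8045 24.2227] v=[0.3980 -1.0034 -0.7441 1.3494]
Step 8: x=[6.5461 10.3016 16.6812 24.4714] v=[-0.1506 -0.3511 -0.4933 0.9949]

Answer: 6.5461 10.3016 16.6812 24.4714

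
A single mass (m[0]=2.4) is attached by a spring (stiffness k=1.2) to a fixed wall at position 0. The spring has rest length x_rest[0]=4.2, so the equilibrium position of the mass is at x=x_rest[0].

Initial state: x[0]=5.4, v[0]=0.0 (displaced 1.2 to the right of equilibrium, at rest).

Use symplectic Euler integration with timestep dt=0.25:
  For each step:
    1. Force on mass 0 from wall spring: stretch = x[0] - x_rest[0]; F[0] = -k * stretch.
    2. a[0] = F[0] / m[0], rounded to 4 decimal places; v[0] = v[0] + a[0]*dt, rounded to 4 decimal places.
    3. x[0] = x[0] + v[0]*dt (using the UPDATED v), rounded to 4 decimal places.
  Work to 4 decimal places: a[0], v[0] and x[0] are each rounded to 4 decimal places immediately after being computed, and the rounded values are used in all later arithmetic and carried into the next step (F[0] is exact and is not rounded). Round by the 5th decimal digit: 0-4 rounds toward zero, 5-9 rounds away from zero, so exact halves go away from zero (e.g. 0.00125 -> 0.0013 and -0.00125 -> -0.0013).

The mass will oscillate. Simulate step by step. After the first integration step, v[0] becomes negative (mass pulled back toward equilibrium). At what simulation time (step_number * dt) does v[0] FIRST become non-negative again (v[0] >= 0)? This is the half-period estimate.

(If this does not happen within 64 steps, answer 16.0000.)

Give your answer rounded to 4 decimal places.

Answer: 4.5000

Derivation:
Step 0: x=[5.4000] v=[0.0000]
Step 1: x=[5.3625] v=[-0.1500]
Step 2: x=[5.2887] v=[-0.2953]
Step 3: x=[5.1809] v=[-0.4314]
Step 4: x=[5.0424] v=[-0.5540]
Step 5: x=[4.8776] v=[-0.6593]
Step 6: x=[4.6916] v=[-0.7440]
Step 7: x=[4.4902] v=[-0.8055]
Step 8: x=[4.2798] v=[-0.8418]
Step 9: x=[4.0669] v=[-0.8518]
Step 10: x=[3.8581] v=[-0.8352]
Step 11: x=[3.6600] v=[-0.7925]
Step 12: x=[3.4788] v=[-0.7250]
Step 13: x=[3.3201] v=[-0.6349]
Step 14: x=[3.1889] v=[-0.5249]
Step 15: x=[3.0893] v=[-0.3985]
Step 16: x=[3.0244] v=[-0.2597]
Step 17: x=[2.9962] v=[-0.1128]
Step 18: x=[3.0056] v=[0.0377]
First v>=0 after going negative at step 18, time=4.5000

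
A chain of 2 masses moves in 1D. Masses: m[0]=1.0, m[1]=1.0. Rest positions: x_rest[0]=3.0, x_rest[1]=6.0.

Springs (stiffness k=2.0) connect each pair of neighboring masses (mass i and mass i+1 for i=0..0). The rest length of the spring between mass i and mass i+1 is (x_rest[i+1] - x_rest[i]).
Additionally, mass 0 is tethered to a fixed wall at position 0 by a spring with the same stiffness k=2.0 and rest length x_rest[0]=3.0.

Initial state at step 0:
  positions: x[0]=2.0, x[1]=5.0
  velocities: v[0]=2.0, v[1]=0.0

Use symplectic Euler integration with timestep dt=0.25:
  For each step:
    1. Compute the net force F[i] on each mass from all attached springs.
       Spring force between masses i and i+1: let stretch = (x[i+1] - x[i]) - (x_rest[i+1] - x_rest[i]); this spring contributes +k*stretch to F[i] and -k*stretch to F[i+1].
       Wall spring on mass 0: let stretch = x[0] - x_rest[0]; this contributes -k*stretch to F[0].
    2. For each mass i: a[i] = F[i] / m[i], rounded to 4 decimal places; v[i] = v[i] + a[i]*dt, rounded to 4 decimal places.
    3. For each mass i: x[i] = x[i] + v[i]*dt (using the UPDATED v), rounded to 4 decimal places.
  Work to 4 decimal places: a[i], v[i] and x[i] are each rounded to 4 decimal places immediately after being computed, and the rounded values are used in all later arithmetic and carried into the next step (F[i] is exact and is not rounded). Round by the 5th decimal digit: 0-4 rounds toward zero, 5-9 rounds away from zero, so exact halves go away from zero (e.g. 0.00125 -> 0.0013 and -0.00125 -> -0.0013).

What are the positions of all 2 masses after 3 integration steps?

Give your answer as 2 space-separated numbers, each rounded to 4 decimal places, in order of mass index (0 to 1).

Step 0: x=[2.0000 5.0000] v=[2.0000 0.0000]
Step 1: x=[2.6250 5.0000] v=[2.5000 0.0000]
Step 2: x=[3.2188 5.0781] v=[2.3750 0.3125]
Step 3: x=[3.6426 5.2988] v=[1.6953 0.8829]

Answer: 3.6426 5.2988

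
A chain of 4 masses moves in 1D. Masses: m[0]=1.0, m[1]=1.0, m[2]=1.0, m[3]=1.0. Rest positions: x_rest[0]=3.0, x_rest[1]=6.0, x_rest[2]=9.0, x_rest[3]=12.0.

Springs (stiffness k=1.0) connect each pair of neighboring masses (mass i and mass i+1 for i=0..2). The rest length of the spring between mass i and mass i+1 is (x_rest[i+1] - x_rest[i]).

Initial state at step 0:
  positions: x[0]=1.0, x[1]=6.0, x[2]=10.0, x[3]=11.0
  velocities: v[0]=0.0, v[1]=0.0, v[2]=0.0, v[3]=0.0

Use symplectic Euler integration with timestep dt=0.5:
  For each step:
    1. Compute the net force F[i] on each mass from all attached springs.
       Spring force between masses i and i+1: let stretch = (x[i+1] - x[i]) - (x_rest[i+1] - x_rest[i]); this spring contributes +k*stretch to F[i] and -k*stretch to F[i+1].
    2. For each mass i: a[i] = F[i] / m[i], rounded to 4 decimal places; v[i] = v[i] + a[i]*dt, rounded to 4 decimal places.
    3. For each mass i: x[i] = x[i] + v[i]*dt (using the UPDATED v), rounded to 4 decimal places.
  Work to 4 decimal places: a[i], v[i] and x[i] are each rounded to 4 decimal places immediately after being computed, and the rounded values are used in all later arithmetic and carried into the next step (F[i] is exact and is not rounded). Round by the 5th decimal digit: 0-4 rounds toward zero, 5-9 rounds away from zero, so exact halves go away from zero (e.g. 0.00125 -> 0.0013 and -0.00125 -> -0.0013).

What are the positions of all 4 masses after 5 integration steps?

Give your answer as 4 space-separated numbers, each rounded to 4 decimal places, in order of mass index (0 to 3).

Answer: 3.6016 4.7618 7.8008 11.8359

Derivation:
Step 0: x=[1.0000 6.0000 10.0000 11.0000] v=[0.0000 0.0000 0.0000 0.0000]
Step 1: x=[1.5000 5.7500 9.2500 11.5000] v=[1.0000 -0.5000 -1.5000 1.0000]
Step 2: x=[2.3125 5.3125 8.1875 12.1875] v=[1.6250 -0.8750 -2.1250 1.3750]
Step 3: x=[3.1250 4.8438 7.4063 12.6250] v=[1.6250 -0.9375 -1.5625 0.8750]
Step 4: x=[3.6172 4.5860 7.2891 12.5078] v=[0.9844 -0.5157 -0.2344 -0.2344]
Step 5: x=[3.6016 4.7618 7.8008 11.8359] v=[-0.0312 0.3515 1.0234 -1.3438]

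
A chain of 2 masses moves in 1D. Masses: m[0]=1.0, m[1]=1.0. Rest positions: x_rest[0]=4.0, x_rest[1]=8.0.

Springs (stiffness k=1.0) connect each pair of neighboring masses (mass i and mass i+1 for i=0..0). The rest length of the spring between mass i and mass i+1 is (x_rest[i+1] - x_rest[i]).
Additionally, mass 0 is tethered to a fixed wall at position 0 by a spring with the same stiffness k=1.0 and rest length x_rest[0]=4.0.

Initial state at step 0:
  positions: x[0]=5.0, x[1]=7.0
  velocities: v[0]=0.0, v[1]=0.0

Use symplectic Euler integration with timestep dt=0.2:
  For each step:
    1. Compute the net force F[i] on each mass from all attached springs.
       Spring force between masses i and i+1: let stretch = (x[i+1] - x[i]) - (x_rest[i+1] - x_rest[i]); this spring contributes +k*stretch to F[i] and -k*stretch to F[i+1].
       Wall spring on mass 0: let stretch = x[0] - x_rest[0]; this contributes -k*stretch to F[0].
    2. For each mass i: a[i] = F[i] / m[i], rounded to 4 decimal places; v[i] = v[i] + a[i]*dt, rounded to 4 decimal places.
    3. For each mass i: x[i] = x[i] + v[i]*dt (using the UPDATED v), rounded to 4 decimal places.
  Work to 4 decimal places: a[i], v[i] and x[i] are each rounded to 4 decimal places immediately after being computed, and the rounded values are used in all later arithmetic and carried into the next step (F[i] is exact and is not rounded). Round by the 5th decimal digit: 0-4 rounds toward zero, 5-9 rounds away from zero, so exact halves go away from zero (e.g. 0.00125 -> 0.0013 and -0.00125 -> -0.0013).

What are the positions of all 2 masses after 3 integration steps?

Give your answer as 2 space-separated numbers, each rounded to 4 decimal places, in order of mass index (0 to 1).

Step 0: x=[5.0000 7.0000] v=[0.0000 0.0000]
Step 1: x=[4.8800 7.0800] v=[-0.6000 0.4000]
Step 2: x=[4.6528 7.2320] v=[-1.1360 0.7600]
Step 3: x=[4.3427 7.4408] v=[-1.5507 1.0442]

Answer: 4.3427 7.4408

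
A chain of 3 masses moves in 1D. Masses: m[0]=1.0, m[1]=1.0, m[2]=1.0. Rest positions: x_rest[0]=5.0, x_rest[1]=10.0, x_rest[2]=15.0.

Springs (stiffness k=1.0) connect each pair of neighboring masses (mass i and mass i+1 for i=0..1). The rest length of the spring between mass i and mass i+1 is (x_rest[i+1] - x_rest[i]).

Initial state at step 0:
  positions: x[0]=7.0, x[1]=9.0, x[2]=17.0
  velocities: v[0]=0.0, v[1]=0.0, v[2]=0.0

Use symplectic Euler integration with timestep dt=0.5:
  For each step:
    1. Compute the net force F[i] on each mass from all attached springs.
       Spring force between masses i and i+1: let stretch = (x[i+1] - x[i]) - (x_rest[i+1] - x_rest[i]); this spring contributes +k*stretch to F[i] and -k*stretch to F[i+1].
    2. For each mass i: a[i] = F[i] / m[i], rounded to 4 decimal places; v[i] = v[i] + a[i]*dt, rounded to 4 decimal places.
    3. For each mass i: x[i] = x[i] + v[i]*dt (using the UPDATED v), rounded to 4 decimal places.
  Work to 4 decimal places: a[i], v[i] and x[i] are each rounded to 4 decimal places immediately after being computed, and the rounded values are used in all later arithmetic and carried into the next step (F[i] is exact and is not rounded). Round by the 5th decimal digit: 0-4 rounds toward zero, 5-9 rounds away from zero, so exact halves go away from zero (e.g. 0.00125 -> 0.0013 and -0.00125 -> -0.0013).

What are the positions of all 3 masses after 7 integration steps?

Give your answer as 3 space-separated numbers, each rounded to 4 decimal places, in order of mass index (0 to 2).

Step 0: x=[7.0000 9.0000 17.0000] v=[0.0000 0.0000 0.0000]
Step 1: x=[6.2500 10.5000 16.2500] v=[-1.5000 3.0000 -1.5000]
Step 2: x=[5.3125 12.3750 15.3125] v=[-1.8750 3.7500 -1.8750]
Step 3: x=[4.8906 13.2188 14.8906] v=[-0.8438 1.6875 -0.8438]
Step 4: x=[5.3008 12.3985 15.3008] v=[0.8203 -1.6407 0.8203]
Step 5: x=[6.2354 10.5293 16.2354] v=[1.8692 -3.7384 1.8692]
Step 6: x=[6.9935 9.0132 16.9935] v=[1.5162 -3.0323 1.5162]
Step 7: x=[7.0066 8.9872 17.0066] v=[0.0261 -0.0520 0.0261]

Answer: 7.0066 8.9872 17.0066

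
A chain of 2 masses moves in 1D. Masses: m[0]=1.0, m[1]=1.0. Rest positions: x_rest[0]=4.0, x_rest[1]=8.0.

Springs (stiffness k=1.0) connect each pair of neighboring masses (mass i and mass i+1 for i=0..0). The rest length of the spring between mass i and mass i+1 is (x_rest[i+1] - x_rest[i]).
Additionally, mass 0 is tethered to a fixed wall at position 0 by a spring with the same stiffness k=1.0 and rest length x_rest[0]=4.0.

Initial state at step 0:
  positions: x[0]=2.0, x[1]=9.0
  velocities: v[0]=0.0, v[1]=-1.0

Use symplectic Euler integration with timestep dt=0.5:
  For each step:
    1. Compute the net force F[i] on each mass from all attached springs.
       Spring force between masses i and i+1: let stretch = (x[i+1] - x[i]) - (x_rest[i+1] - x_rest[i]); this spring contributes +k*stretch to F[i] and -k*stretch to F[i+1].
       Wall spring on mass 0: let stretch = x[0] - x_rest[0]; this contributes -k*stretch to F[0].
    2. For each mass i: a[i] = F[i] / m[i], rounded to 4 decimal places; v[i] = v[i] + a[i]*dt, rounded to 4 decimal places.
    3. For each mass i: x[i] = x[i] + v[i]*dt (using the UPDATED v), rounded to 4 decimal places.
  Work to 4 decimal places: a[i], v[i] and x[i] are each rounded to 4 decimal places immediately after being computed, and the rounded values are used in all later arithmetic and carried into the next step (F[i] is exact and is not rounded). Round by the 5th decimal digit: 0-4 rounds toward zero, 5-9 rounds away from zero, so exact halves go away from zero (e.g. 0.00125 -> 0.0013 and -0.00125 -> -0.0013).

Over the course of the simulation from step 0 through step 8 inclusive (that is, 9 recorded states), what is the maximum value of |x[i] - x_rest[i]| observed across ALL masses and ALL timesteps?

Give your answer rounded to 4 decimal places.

Step 0: x=[2.0000 9.0000] v=[0.0000 -1.0000]
Step 1: x=[3.2500 7.7500] v=[2.5000 -2.5000]
Step 2: x=[4.8125 6.3750] v=[3.1250 -2.7500]
Step 3: x=[5.5625 5.6094] v=[1.5000 -1.5313]
Step 4: x=[4.9336 5.8321] v=[-1.2578 0.4453]
Step 5: x=[3.2959 6.8302] v=[-3.2754 1.9961]
Step 6: x=[1.7178 7.9447] v=[-3.1562 2.2290]
Step 7: x=[1.2670 8.5025] v=[-0.9017 1.1156]
Step 8: x=[2.3083 8.2514] v=[2.0826 -0.5022]
Max displacement = 2.7330

Answer: 2.7330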